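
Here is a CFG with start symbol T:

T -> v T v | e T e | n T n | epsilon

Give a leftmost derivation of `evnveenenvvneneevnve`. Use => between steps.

T => eTe   [T -> e T e]
eTe => evTve   [T -> v T v]
evTve => evnTnve   [T -> n T n]
evnTnve => evnvTvnve   [T -> v T v]
evnvTvnve => evnveTevnve   [T -> e T e]
evnveTevnve => evnveeTeevnve   [T -> e T e]
evnveeTeevnve => evnveenTneevnve   [T -> n T n]
evnveenTneevnve => evnveeneTeneevnve   [T -> e T e]
evnveeneTeneevnve => evnveenenTneneevnve   [T -> n T n]
evnveenenTneneevnve => evnveenenvTvneneevnve   [T -> v T v]
evnveenenvTvneneevnve => evnveenenvvneneevnve   [T -> epsilon]

T=>eTe=>evTve=>evnTnve=>evnvTvnve=>evnveTevnve=>evnveeTeevnve=>evnveenTneevnve=>evnveeneTeneevnve=>evnveenenTneneevnve=>evnveenenvTvneneevnve=>evnveenenvvneneevnve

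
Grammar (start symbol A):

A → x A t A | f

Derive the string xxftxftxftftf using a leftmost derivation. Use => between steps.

A=>xAtA=>xxAtAtA=>xxftAtA=>xxftxAtAtA=>xxftxftAtA=>xxftxftxAtAtA=>xxftxftxftAtA=>xxftxftxftftA=>xxftxftxftftf

A => xAtA   [A → x A t A]
xAtA => xxAtAtA   [A → x A t A]
xxAtAtA => xxftAtA   [A → f]
xxftAtA => xxftxAtAtA   [A → x A t A]
xxftxAtAtA => xxftxftAtA   [A → f]
xxftxftAtA => xxftxftxAtAtA   [A → x A t A]
xxftxftxAtAtA => xxftxftxftAtA   [A → f]
xxftxftxftAtA => xxftxftxftftA   [A → f]
xxftxftxftftA => xxftxftxftftf   [A → f]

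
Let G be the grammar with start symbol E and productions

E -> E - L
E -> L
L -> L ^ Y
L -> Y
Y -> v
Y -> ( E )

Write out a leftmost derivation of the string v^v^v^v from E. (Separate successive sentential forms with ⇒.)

E⇒L⇒L^Y⇒L^Y^Y⇒L^Y^Y^Y⇒Y^Y^Y^Y⇒v^Y^Y^Y⇒v^v^Y^Y⇒v^v^v^Y⇒v^v^v^v

E ⇒ L   [E -> L]
L ⇒ L^Y   [L -> L ^ Y]
L^Y ⇒ L^Y^Y   [L -> L ^ Y]
L^Y^Y ⇒ L^Y^Y^Y   [L -> L ^ Y]
L^Y^Y^Y ⇒ Y^Y^Y^Y   [L -> Y]
Y^Y^Y^Y ⇒ v^Y^Y^Y   [Y -> v]
v^Y^Y^Y ⇒ v^v^Y^Y   [Y -> v]
v^v^Y^Y ⇒ v^v^v^Y   [Y -> v]
v^v^v^Y ⇒ v^v^v^v   [Y -> v]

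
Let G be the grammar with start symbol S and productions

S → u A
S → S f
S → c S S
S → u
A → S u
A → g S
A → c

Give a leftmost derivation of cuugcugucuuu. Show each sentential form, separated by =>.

S => cSS   [S → c S S]
cSS => cuAS   [S → u A]
cuAS => cuSuS   [A → S u]
cuSuS => cuuAuS   [S → u A]
cuuAuS => cuugSuS   [A → g S]
cuugSuS => cuugcSSuS   [S → c S S]
cuugcSSuS => cuugcuASuS   [S → u A]
cuugcuASuS => cuugcugSSuS   [A → g S]
cuugcugSSuS => cuugcuguASuS   [S → u A]
cuugcuguASuS => cuugcugucSuS   [A → c]
cuugcugucSuS => cuugcugucuuS   [S → u]
cuugcugucuuS => cuugcugucuuu   [S → u]

S=>cSS=>cuAS=>cuSuS=>cuuAuS=>cuugSuS=>cuugcSSuS=>cuugcuASuS=>cuugcugSSuS=>cuugcuguASuS=>cuugcugucSuS=>cuugcugucuuS=>cuugcugucuuu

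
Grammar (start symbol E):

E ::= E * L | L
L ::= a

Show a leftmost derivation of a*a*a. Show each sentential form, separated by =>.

E => E*L   [E ::= E * L]
E*L => E*L*L   [E ::= E * L]
E*L*L => L*L*L   [E ::= L]
L*L*L => a*L*L   [L ::= a]
a*L*L => a*a*L   [L ::= a]
a*a*L => a*a*a   [L ::= a]

E => E*L => E*L*L => L*L*L => a*L*L => a*a*L => a*a*a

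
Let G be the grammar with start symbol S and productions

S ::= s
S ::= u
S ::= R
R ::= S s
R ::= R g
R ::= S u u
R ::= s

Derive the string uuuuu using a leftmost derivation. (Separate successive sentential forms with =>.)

S=>R=>Suu=>Ruu=>Suuuu=>uuuuu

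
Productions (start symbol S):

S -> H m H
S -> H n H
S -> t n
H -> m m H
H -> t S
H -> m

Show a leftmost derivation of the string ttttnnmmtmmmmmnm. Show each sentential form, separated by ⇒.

S⇒HnH⇒tSnH⇒tHmHnH⇒ttSmHnH⇒ttHnHmHnH⇒tttSnHmHnH⇒ttttnnHmHnH⇒ttttnnmmHnH⇒ttttnnmmtSnH⇒ttttnnmmtHmHnH⇒ttttnnmmtmmHnH⇒ttttnnmmtmmmmHnH⇒ttttnnmmtmmmmmnH⇒ttttnnmmtmmmmmnm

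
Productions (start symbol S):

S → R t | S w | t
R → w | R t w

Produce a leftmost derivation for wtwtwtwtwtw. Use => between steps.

S => Sw => Rtw => Rtwtw => Rtwtwtw => Rtwtwtwtw => Rtwtwtwtwtw => wtwtwtwtwtw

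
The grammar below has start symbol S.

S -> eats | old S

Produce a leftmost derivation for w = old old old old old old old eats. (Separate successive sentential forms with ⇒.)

S ⇒ old S   [S -> old S]
old S ⇒ old old S   [S -> old S]
old old S ⇒ old old old S   [S -> old S]
old old old S ⇒ old old old old S   [S -> old S]
old old old old S ⇒ old old old old old S   [S -> old S]
old old old old old S ⇒ old old old old old old S   [S -> old S]
old old old old old old S ⇒ old old old old old old old S   [S -> old S]
old old old old old old old S ⇒ old old old old old old old eats   [S -> eats]

S ⇒ old S ⇒ old old S ⇒ old old old S ⇒ old old old old S ⇒ old old old old old S ⇒ old old old old old old S ⇒ old old old old old old old S ⇒ old old old old old old old eats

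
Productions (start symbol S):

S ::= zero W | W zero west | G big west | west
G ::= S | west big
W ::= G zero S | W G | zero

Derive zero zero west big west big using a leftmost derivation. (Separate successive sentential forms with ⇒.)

S ⇒ zero W   [S ::= zero W]
zero W ⇒ zero W G   [W ::= W G]
zero W G ⇒ zero W G G   [W ::= W G]
zero W G G ⇒ zero zero G G   [W ::= zero]
zero zero G G ⇒ zero zero west big G   [G ::= west big]
zero zero west big G ⇒ zero zero west big west big   [G ::= west big]

S ⇒ zero W ⇒ zero W G ⇒ zero W G G ⇒ zero zero G G ⇒ zero zero west big G ⇒ zero zero west big west big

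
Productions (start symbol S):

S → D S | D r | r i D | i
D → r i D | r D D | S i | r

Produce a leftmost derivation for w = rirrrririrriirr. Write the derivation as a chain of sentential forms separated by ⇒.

S ⇒ Dr ⇒ riDr ⇒ rirDDr ⇒ rirSiDr ⇒ rirDSiDr ⇒ rirrDDSiDr ⇒ rirrrDDDSiDr ⇒ rirrrSiDDSiDr ⇒ rirrrriDiDDSiDr ⇒ rirrrririDDSiDr ⇒ rirrrririrDSiDr ⇒ rirrrririrrSiDr ⇒ rirrrririrriiDr ⇒ rirrrririrriirr

S ⇒ Dr   [S → D r]
Dr ⇒ riDr   [D → r i D]
riDr ⇒ rirDDr   [D → r D D]
rirDDr ⇒ rirSiDr   [D → S i]
rirSiDr ⇒ rirDSiDr   [S → D S]
rirDSiDr ⇒ rirrDDSiDr   [D → r D D]
rirrDDSiDr ⇒ rirrrDDDSiDr   [D → r D D]
rirrrDDDSiDr ⇒ rirrrSiDDSiDr   [D → S i]
rirrrSiDDSiDr ⇒ rirrrriDiDDSiDr   [S → r i D]
rirrrriDiDDSiDr ⇒ rirrrririDDSiDr   [D → r]
rirrrririDDSiDr ⇒ rirrrririrDSiDr   [D → r]
rirrrririrDSiDr ⇒ rirrrririrrSiDr   [D → r]
rirrrririrrSiDr ⇒ rirrrririrriiDr   [S → i]
rirrrririrriiDr ⇒ rirrrririrriirr   [D → r]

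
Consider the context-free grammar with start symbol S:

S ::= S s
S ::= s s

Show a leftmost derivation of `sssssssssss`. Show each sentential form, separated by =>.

S => Ss   [S ::= S s]
Ss => Sss   [S ::= S s]
Sss => Ssss   [S ::= S s]
Ssss => Sssss   [S ::= S s]
Sssss => Ssssss   [S ::= S s]
Ssssss => Sssssss   [S ::= S s]
Sssssss => Ssssssss   [S ::= S s]
Ssssssss => Sssssssss   [S ::= S s]
Sssssssss => Ssssssssss   [S ::= S s]
Ssssssssss => sssssssssss   [S ::= s s]

S => Ss => Sss => Ssss => Sssss => Ssssss => Sssssss => Ssssssss => Sssssssss => Ssssssssss => sssssssssss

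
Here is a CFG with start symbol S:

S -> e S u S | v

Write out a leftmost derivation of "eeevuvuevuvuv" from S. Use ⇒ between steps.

S ⇒ eSuS   [S -> e S u S]
eSuS ⇒ eeSuSuS   [S -> e S u S]
eeSuSuS ⇒ eeeSuSuSuS   [S -> e S u S]
eeeSuSuSuS ⇒ eeevuSuSuS   [S -> v]
eeevuSuSuS ⇒ eeevuvuSuS   [S -> v]
eeevuvuSuS ⇒ eeevuvueSuSuS   [S -> e S u S]
eeevuvueSuSuS ⇒ eeevuvuevuSuS   [S -> v]
eeevuvuevuSuS ⇒ eeevuvuevuvuS   [S -> v]
eeevuvuevuvuS ⇒ eeevuvuevuvuv   [S -> v]

S ⇒ eSuS ⇒ eeSuSuS ⇒ eeeSuSuSuS ⇒ eeevuSuSuS ⇒ eeevuvuSuS ⇒ eeevuvueSuSuS ⇒ eeevuvuevuSuS ⇒ eeevuvuevuvuS ⇒ eeevuvuevuvuv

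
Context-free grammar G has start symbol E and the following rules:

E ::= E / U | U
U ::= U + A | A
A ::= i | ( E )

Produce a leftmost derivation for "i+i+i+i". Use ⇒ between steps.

E ⇒ U ⇒ U+A ⇒ U+A+A ⇒ U+A+A+A ⇒ A+A+A+A ⇒ i+A+A+A ⇒ i+i+A+A ⇒ i+i+i+A ⇒ i+i+i+i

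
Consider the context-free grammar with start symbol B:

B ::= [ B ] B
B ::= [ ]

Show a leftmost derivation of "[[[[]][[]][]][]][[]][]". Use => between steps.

B => [B]B   [B ::= [ B ] B]
[B]B => [[B]B]B   [B ::= [ B ] B]
[[B]B]B => [[[B]B]B]B   [B ::= [ B ] B]
[[[B]B]B]B => [[[[]]B]B]B   [B ::= [ ]]
[[[[]]B]B]B => [[[[]][B]B]B]B   [B ::= [ B ] B]
[[[[]][B]B]B]B => [[[[]][[]]B]B]B   [B ::= [ ]]
[[[[]][[]]B]B]B => [[[[]][[]][]]B]B   [B ::= [ ]]
[[[[]][[]][]]B]B => [[[[]][[]][]][]]B   [B ::= [ ]]
[[[[]][[]][]][]]B => [[[[]][[]][]][]][B]B   [B ::= [ B ] B]
[[[[]][[]][]][]][B]B => [[[[]][[]][]][]][[]]B   [B ::= [ ]]
[[[[]][[]][]][]][[]]B => [[[[]][[]][]][]][[]][]   [B ::= [ ]]

B => [B]B => [[B]B]B => [[[B]B]B]B => [[[[]]B]B]B => [[[[]][B]B]B]B => [[[[]][[]]B]B]B => [[[[]][[]][]]B]B => [[[[]][[]][]][]]B => [[[[]][[]][]][]][B]B => [[[[]][[]][]][]][[]]B => [[[[]][[]][]][]][[]][]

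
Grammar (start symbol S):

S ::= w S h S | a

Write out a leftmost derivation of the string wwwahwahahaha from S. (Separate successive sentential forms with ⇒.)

S ⇒ wShS   [S ::= w S h S]
wShS ⇒ wwShShS   [S ::= w S h S]
wwShShS ⇒ wwwShShShS   [S ::= w S h S]
wwwShShShS ⇒ wwwahShShS   [S ::= a]
wwwahShShS ⇒ wwwahwShShShS   [S ::= w S h S]
wwwahwShShShS ⇒ wwwahwahShShS   [S ::= a]
wwwahwahShShS ⇒ wwwahwahahShS   [S ::= a]
wwwahwahahShS ⇒ wwwahwahahahS   [S ::= a]
wwwahwahahahS ⇒ wwwahwahahaha   [S ::= a]

S ⇒ wShS ⇒ wwShShS ⇒ wwwShShShS ⇒ wwwahShShS ⇒ wwwahwShShShS ⇒ wwwahwahShShS ⇒ wwwahwahahShS ⇒ wwwahwahahahS ⇒ wwwahwahahaha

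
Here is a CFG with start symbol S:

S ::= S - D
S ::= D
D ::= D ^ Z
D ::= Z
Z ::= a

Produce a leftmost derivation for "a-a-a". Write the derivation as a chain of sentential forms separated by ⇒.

S ⇒ S-D   [S ::= S - D]
S-D ⇒ S-D-D   [S ::= S - D]
S-D-D ⇒ D-D-D   [S ::= D]
D-D-D ⇒ Z-D-D   [D ::= Z]
Z-D-D ⇒ a-D-D   [Z ::= a]
a-D-D ⇒ a-Z-D   [D ::= Z]
a-Z-D ⇒ a-a-D   [Z ::= a]
a-a-D ⇒ a-a-Z   [D ::= Z]
a-a-Z ⇒ a-a-a   [Z ::= a]

S ⇒ S-D ⇒ S-D-D ⇒ D-D-D ⇒ Z-D-D ⇒ a-D-D ⇒ a-Z-D ⇒ a-a-D ⇒ a-a-Z ⇒ a-a-a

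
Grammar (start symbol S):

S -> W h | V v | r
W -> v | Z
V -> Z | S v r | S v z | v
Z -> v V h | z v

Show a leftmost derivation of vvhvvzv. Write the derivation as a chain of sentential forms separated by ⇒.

S ⇒ Vv ⇒ Svzv ⇒ Vvvzv ⇒ Zvvzv ⇒ vVhvvzv ⇒ vvhvvzv

S ⇒ Vv   [S -> V v]
Vv ⇒ Svzv   [V -> S v z]
Svzv ⇒ Vvvzv   [S -> V v]
Vvvzv ⇒ Zvvzv   [V -> Z]
Zvvzv ⇒ vVhvvzv   [Z -> v V h]
vVhvvzv ⇒ vvhvvzv   [V -> v]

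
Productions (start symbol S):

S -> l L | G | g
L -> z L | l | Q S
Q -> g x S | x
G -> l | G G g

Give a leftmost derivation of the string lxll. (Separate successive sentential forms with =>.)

S=>lL=>lQS=>lxS=>lxlL=>lxll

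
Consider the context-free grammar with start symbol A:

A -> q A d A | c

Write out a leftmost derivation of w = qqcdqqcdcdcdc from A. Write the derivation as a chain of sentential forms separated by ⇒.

A ⇒ qAdA   [A -> q A d A]
qAdA ⇒ qqAdAdA   [A -> q A d A]
qqAdAdA ⇒ qqcdAdA   [A -> c]
qqcdAdA ⇒ qqcdqAdAdA   [A -> q A d A]
qqcdqAdAdA ⇒ qqcdqqAdAdAdA   [A -> q A d A]
qqcdqqAdAdAdA ⇒ qqcdqqcdAdAdA   [A -> c]
qqcdqqcdAdAdA ⇒ qqcdqqcdcdAdA   [A -> c]
qqcdqqcdcdAdA ⇒ qqcdqqcdcdcdA   [A -> c]
qqcdqqcdcdcdA ⇒ qqcdqqcdcdcdc   [A -> c]

A ⇒ qAdA ⇒ qqAdAdA ⇒ qqcdAdA ⇒ qqcdqAdAdA ⇒ qqcdqqAdAdAdA ⇒ qqcdqqcdAdAdA ⇒ qqcdqqcdcdAdA ⇒ qqcdqqcdcdcdA ⇒ qqcdqqcdcdcdc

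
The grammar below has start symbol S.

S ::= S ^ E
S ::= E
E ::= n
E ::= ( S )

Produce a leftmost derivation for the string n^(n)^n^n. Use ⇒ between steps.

S ⇒ S^E   [S ::= S ^ E]
S^E ⇒ S^E^E   [S ::= S ^ E]
S^E^E ⇒ S^E^E^E   [S ::= S ^ E]
S^E^E^E ⇒ E^E^E^E   [S ::= E]
E^E^E^E ⇒ n^E^E^E   [E ::= n]
n^E^E^E ⇒ n^(S)^E^E   [E ::= ( S )]
n^(S)^E^E ⇒ n^(E)^E^E   [S ::= E]
n^(E)^E^E ⇒ n^(n)^E^E   [E ::= n]
n^(n)^E^E ⇒ n^(n)^n^E   [E ::= n]
n^(n)^n^E ⇒ n^(n)^n^n   [E ::= n]

S⇒S^E⇒S^E^E⇒S^E^E^E⇒E^E^E^E⇒n^E^E^E⇒n^(S)^E^E⇒n^(E)^E^E⇒n^(n)^E^E⇒n^(n)^n^E⇒n^(n)^n^n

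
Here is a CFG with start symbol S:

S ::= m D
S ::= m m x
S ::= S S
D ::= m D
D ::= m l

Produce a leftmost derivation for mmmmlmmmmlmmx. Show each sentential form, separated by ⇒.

S ⇒ SS ⇒ mDS ⇒ mmDS ⇒ mmmDS ⇒ mmmmlS ⇒ mmmmlSS ⇒ mmmmlmDS ⇒ mmmmlmmDS ⇒ mmmmlmmmDS ⇒ mmmmlmmmmlS ⇒ mmmmlmmmmlmmx

S ⇒ SS   [S ::= S S]
SS ⇒ mDS   [S ::= m D]
mDS ⇒ mmDS   [D ::= m D]
mmDS ⇒ mmmDS   [D ::= m D]
mmmDS ⇒ mmmmlS   [D ::= m l]
mmmmlS ⇒ mmmmlSS   [S ::= S S]
mmmmlSS ⇒ mmmmlmDS   [S ::= m D]
mmmmlmDS ⇒ mmmmlmmDS   [D ::= m D]
mmmmlmmDS ⇒ mmmmlmmmDS   [D ::= m D]
mmmmlmmmDS ⇒ mmmmlmmmmlS   [D ::= m l]
mmmmlmmmmlS ⇒ mmmmlmmmmlmmx   [S ::= m m x]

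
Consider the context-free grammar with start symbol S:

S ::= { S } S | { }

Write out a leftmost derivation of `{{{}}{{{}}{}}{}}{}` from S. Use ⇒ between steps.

S ⇒ {S}S   [S ::= { S } S]
{S}S ⇒ {{S}S}S   [S ::= { S } S]
{{S}S}S ⇒ {{{}}S}S   [S ::= { }]
{{{}}S}S ⇒ {{{}}{S}S}S   [S ::= { S } S]
{{{}}{S}S}S ⇒ {{{}}{{S}S}S}S   [S ::= { S } S]
{{{}}{{S}S}S}S ⇒ {{{}}{{{}}S}S}S   [S ::= { }]
{{{}}{{{}}S}S}S ⇒ {{{}}{{{}}{}}S}S   [S ::= { }]
{{{}}{{{}}{}}S}S ⇒ {{{}}{{{}}{}}{}}S   [S ::= { }]
{{{}}{{{}}{}}{}}S ⇒ {{{}}{{{}}{}}{}}{}   [S ::= { }]

S⇒{S}S⇒{{S}S}S⇒{{{}}S}S⇒{{{}}{S}S}S⇒{{{}}{{S}S}S}S⇒{{{}}{{{}}S}S}S⇒{{{}}{{{}}{}}S}S⇒{{{}}{{{}}{}}{}}S⇒{{{}}{{{}}{}}{}}{}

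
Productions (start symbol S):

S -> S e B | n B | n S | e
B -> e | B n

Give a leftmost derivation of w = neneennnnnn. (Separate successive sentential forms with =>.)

S => SeB => nBeB => nBneB => neneB => neneBn => neneBnn => neneBnnn => neneBnnnn => neneBnnnnn => neneBnnnnnn => neneennnnnn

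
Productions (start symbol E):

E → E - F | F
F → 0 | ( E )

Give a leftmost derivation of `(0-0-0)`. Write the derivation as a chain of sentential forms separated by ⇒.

E ⇒ F ⇒ (E) ⇒ (E-F) ⇒ (E-F-F) ⇒ (F-F-F) ⇒ (0-F-F) ⇒ (0-0-F) ⇒ (0-0-0)

E ⇒ F   [E → F]
F ⇒ (E)   [F → ( E )]
(E) ⇒ (E-F)   [E → E - F]
(E-F) ⇒ (E-F-F)   [E → E - F]
(E-F-F) ⇒ (F-F-F)   [E → F]
(F-F-F) ⇒ (0-F-F)   [F → 0]
(0-F-F) ⇒ (0-0-F)   [F → 0]
(0-0-F) ⇒ (0-0-0)   [F → 0]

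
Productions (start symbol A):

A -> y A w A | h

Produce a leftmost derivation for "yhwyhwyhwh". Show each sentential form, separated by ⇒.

A ⇒ yAwA   [A -> y A w A]
yAwA ⇒ yhwA   [A -> h]
yhwA ⇒ yhwyAwA   [A -> y A w A]
yhwyAwA ⇒ yhwyhwA   [A -> h]
yhwyhwA ⇒ yhwyhwyAwA   [A -> y A w A]
yhwyhwyAwA ⇒ yhwyhwyhwA   [A -> h]
yhwyhwyhwA ⇒ yhwyhwyhwh   [A -> h]

A⇒yAwA⇒yhwA⇒yhwyAwA⇒yhwyhwA⇒yhwyhwyAwA⇒yhwyhwyhwA⇒yhwyhwyhwh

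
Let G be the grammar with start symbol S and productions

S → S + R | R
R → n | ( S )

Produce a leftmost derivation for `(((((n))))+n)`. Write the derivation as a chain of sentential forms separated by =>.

S=>R=>(S)=>(S+R)=>(R+R)=>((S)+R)=>((R)+R)=>(((S))+R)=>(((R))+R)=>((((S)))+R)=>((((R)))+R)=>(((((S))))+R)=>(((((R))))+R)=>(((((n))))+R)=>(((((n))))+n)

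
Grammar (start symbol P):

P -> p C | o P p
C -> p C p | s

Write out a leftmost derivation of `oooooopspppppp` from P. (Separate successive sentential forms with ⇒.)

P ⇒ oPp   [P -> o P p]
oPp ⇒ ooPpp   [P -> o P p]
ooPpp ⇒ oooPppp   [P -> o P p]
oooPppp ⇒ ooooPpppp   [P -> o P p]
ooooPpppp ⇒ oooooPppppp   [P -> o P p]
oooooPppppp ⇒ ooooooPpppppp   [P -> o P p]
ooooooPpppppp ⇒ oooooopCpppppp   [P -> p C]
oooooopCpppppp ⇒ oooooopspppppp   [C -> s]

P⇒oPp⇒ooPpp⇒oooPppp⇒ooooPpppp⇒oooooPppppp⇒ooooooPpppppp⇒oooooopCpppppp⇒oooooopspppppp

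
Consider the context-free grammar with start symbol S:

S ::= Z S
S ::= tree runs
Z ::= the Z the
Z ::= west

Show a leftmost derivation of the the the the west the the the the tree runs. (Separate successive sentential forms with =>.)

S => Z S   [S ::= Z S]
Z S => the Z the S   [Z ::= the Z the]
the Z the S => the the Z the the S   [Z ::= the Z the]
the the Z the the S => the the the Z the the the S   [Z ::= the Z the]
the the the Z the the the S => the the the the Z the the the the S   [Z ::= the Z the]
the the the the Z the the the the S => the the the the west the the the the S   [Z ::= west]
the the the the west the the the the S => the the the the west the the the the tree runs   [S ::= tree runs]

S => Z S => the Z the S => the the Z the the S => the the the Z the the the S => the the the the Z the the the the S => the the the the west the the the the S => the the the the west the the the the tree runs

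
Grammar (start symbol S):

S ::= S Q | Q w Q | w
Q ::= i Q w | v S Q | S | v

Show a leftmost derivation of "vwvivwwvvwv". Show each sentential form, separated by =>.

S => QwQ => vSQwQ => vwQwQ => vwvSQwQ => vwvQwQQwQ => vwviQwwQQwQ => vwvivwwQQwQ => vwvivwwvQwQ => vwvivwwvvwQ => vwvivwwvvwv

S => QwQ   [S ::= Q w Q]
QwQ => vSQwQ   [Q ::= v S Q]
vSQwQ => vwQwQ   [S ::= w]
vwQwQ => vwvSQwQ   [Q ::= v S Q]
vwvSQwQ => vwvQwQQwQ   [S ::= Q w Q]
vwvQwQQwQ => vwviQwwQQwQ   [Q ::= i Q w]
vwviQwwQQwQ => vwvivwwQQwQ   [Q ::= v]
vwvivwwQQwQ => vwvivwwvQwQ   [Q ::= v]
vwvivwwvQwQ => vwvivwwvvwQ   [Q ::= v]
vwvivwwvvwQ => vwvivwwvvwv   [Q ::= v]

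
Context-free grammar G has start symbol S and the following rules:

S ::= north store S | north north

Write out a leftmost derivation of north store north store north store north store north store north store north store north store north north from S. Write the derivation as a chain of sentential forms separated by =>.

S => north store S => north store north store S => north store north store north store S => north store north store north store north store S => north store north store north store north store north store S => north store north store north store north store north store north store S => north store north store north store north store north store north store north store S => north store north store north store north store north store north store north store north store S => north store north store north store north store north store north store north store north store north north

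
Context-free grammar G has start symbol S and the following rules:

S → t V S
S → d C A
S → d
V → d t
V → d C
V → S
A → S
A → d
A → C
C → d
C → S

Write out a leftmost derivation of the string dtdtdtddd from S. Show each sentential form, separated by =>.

S => dCA => dSA => dtVSA => dtdCSA => dtdSSA => dtdtVSSA => dtdtdtSSA => dtdtdtdSA => dtdtdtddA => dtdtdtddd

S => dCA   [S → d C A]
dCA => dSA   [C → S]
dSA => dtVSA   [S → t V S]
dtVSA => dtdCSA   [V → d C]
dtdCSA => dtdSSA   [C → S]
dtdSSA => dtdtVSSA   [S → t V S]
dtdtVSSA => dtdtdtSSA   [V → d t]
dtdtdtSSA => dtdtdtdSA   [S → d]
dtdtdtdSA => dtdtdtddA   [S → d]
dtdtdtddA => dtdtdtddd   [A → d]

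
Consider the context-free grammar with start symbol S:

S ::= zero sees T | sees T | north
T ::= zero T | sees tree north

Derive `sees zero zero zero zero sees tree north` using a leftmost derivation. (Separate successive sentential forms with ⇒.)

S ⇒ sees T   [S ::= sees T]
sees T ⇒ sees zero T   [T ::= zero T]
sees zero T ⇒ sees zero zero T   [T ::= zero T]
sees zero zero T ⇒ sees zero zero zero T   [T ::= zero T]
sees zero zero zero T ⇒ sees zero zero zero zero T   [T ::= zero T]
sees zero zero zero zero T ⇒ sees zero zero zero zero sees tree north   [T ::= sees tree north]

S ⇒ sees T ⇒ sees zero T ⇒ sees zero zero T ⇒ sees zero zero zero T ⇒ sees zero zero zero zero T ⇒ sees zero zero zero zero sees tree north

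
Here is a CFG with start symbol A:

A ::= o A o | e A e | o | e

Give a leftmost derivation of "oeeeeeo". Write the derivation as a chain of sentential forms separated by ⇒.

A ⇒ oAo ⇒ oeAeo ⇒ oeeAeeo ⇒ oeeeeeo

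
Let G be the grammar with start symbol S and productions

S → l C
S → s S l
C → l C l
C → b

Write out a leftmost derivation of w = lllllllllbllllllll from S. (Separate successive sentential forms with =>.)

S=>lC=>llCl=>lllCll=>llllClll=>lllllCllll=>llllllClllll=>lllllllCllllll=>llllllllClllllll=>lllllllllCllllllll=>lllllllllbllllllll

S => lC   [S → l C]
lC => llCl   [C → l C l]
llCl => lllCll   [C → l C l]
lllCll => llllClll   [C → l C l]
llllClll => lllllCllll   [C → l C l]
lllllCllll => llllllClllll   [C → l C l]
llllllClllll => lllllllCllllll   [C → l C l]
lllllllCllllll => llllllllClllllll   [C → l C l]
llllllllClllllll => lllllllllCllllllll   [C → l C l]
lllllllllCllllllll => lllllllllbllllllll   [C → b]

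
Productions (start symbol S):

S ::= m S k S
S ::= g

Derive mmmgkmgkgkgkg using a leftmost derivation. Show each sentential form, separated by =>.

S => mSkS   [S ::= m S k S]
mSkS => mmSkSkS   [S ::= m S k S]
mmSkSkS => mmmSkSkSkS   [S ::= m S k S]
mmmSkSkSkS => mmmgkSkSkS   [S ::= g]
mmmgkSkSkS => mmmgkmSkSkSkS   [S ::= m S k S]
mmmgkmSkSkSkS => mmmgkmgkSkSkS   [S ::= g]
mmmgkmgkSkSkS => mmmgkmgkgkSkS   [S ::= g]
mmmgkmgkgkSkS => mmmgkmgkgkgkS   [S ::= g]
mmmgkmgkgkgkS => mmmgkmgkgkgkg   [S ::= g]

S=>mSkS=>mmSkSkS=>mmmSkSkSkS=>mmmgkSkSkS=>mmmgkmSkSkSkS=>mmmgkmgkSkSkS=>mmmgkmgkgkSkS=>mmmgkmgkgkgkS=>mmmgkmgkgkgkg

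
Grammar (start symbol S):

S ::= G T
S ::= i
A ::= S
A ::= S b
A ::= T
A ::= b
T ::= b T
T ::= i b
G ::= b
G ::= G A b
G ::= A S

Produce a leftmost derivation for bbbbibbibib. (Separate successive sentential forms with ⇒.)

S ⇒ GT ⇒ AST ⇒ TST ⇒ bTST ⇒ bbTST ⇒ bbbTST ⇒ bbbbTST ⇒ bbbbibST ⇒ bbbbibGTT ⇒ bbbbibbTT ⇒ bbbbibbibT ⇒ bbbbibbibib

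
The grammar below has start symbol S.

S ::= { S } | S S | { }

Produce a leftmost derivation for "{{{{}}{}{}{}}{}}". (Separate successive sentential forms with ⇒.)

S⇒{S}⇒{SS}⇒{{S}S}⇒{{SS}S}⇒{{SSS}S}⇒{{SSSS}S}⇒{{{S}SSS}S}⇒{{{{}}SSS}S}⇒{{{{}}{}SS}S}⇒{{{{}}{}{}S}S}⇒{{{{}}{}{}{}}S}⇒{{{{}}{}{}{}}{}}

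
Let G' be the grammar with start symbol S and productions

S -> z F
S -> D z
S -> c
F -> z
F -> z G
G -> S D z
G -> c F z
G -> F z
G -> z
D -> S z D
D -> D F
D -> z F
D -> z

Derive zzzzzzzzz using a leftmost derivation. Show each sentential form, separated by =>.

S => Dz   [S -> D z]
Dz => SzDz   [D -> S z D]
SzDz => DzzDz   [S -> D z]
DzzDz => zFzzDz   [D -> z F]
zFzzDz => zzGzzDz   [F -> z G]
zzGzzDz => zzzzzDz   [G -> z]
zzzzzDz => zzzzzDFz   [D -> D F]
zzzzzDFz => zzzzzzFFz   [D -> z F]
zzzzzzFFz => zzzzzzzFz   [F -> z]
zzzzzzzFz => zzzzzzzzz   [F -> z]

S => Dz => SzDz => DzzDz => zFzzDz => zzGzzDz => zzzzzDz => zzzzzDFz => zzzzzzFFz => zzzzzzzFz => zzzzzzzzz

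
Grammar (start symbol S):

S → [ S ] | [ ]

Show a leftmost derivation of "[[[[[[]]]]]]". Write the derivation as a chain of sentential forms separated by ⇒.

S ⇒ [S] ⇒ [[S]] ⇒ [[[S]]] ⇒ [[[[S]]]] ⇒ [[[[[S]]]]] ⇒ [[[[[[]]]]]]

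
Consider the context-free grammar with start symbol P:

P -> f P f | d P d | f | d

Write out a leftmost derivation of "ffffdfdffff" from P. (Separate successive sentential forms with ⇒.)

P ⇒ fPf ⇒ ffPff ⇒ fffPfff ⇒ ffffPffff ⇒ ffffdPdffff ⇒ ffffdfdffff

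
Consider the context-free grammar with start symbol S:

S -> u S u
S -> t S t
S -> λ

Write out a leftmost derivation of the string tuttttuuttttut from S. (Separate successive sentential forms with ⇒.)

S⇒tSt⇒tuSut⇒tutStut⇒tuttSttut⇒tutttStttut⇒tuttttSttttut⇒tuttttuSuttttut⇒tuttttuuttttut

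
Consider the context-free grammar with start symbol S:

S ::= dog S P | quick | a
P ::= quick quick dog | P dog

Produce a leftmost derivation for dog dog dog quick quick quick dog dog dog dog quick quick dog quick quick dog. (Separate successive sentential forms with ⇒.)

S ⇒ dog S P   [S ::= dog S P]
dog S P ⇒ dog dog S P P   [S ::= dog S P]
dog dog S P P ⇒ dog dog dog S P P P   [S ::= dog S P]
dog dog dog S P P P ⇒ dog dog dog quick P P P   [S ::= quick]
dog dog dog quick P P P ⇒ dog dog dog quick P dog P P   [P ::= P dog]
dog dog dog quick P dog P P ⇒ dog dog dog quick P dog dog P P   [P ::= P dog]
dog dog dog quick P dog dog P P ⇒ dog dog dog quick P dog dog dog P P   [P ::= P dog]
dog dog dog quick P dog dog dog P P ⇒ dog dog dog quick quick quick dog dog dog dog P P   [P ::= quick quick dog]
dog dog dog quick quick quick dog dog dog dog P P ⇒ dog dog dog quick quick quick dog dog dog dog quick quick dog P   [P ::= quick quick dog]
dog dog dog quick quick quick dog dog dog dog quick quick dog P ⇒ dog dog dog quick quick quick dog dog dog dog quick quick dog quick quick dog   [P ::= quick quick dog]

S ⇒ dog S P ⇒ dog dog S P P ⇒ dog dog dog S P P P ⇒ dog dog dog quick P P P ⇒ dog dog dog quick P dog P P ⇒ dog dog dog quick P dog dog P P ⇒ dog dog dog quick P dog dog dog P P ⇒ dog dog dog quick quick quick dog dog dog dog P P ⇒ dog dog dog quick quick quick dog dog dog dog quick quick dog P ⇒ dog dog dog quick quick quick dog dog dog dog quick quick dog quick quick dog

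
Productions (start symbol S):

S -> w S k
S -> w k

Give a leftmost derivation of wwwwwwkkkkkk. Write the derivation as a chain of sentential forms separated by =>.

S => wSk => wwSkk => wwwSkkk => wwwwSkkkk => wwwwwSkkkkk => wwwwwwkkkkkk

S => wSk   [S -> w S k]
wSk => wwSkk   [S -> w S k]
wwSkk => wwwSkkk   [S -> w S k]
wwwSkkk => wwwwSkkkk   [S -> w S k]
wwwwSkkkk => wwwwwSkkkkk   [S -> w S k]
wwwwwSkkkkk => wwwwwwkkkkkk   [S -> w k]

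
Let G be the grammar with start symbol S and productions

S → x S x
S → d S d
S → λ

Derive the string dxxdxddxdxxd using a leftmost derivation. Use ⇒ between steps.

S⇒dSd⇒dxSxd⇒dxxSxxd⇒dxxdSdxxd⇒dxxdxSxdxxd⇒dxxdxdSdxdxxd⇒dxxdxddxdxxd

S ⇒ dSd   [S → d S d]
dSd ⇒ dxSxd   [S → x S x]
dxSxd ⇒ dxxSxxd   [S → x S x]
dxxSxxd ⇒ dxxdSdxxd   [S → d S d]
dxxdSdxxd ⇒ dxxdxSxdxxd   [S → x S x]
dxxdxSxdxxd ⇒ dxxdxdSdxdxxd   [S → d S d]
dxxdxdSdxdxxd ⇒ dxxdxddxdxxd   [S → λ]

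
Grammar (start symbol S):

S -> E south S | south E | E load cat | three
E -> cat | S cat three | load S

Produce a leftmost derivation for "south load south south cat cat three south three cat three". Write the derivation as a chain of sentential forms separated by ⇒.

S ⇒ south E ⇒ south load S ⇒ south load south E ⇒ south load south S cat three ⇒ south load south E south S cat three ⇒ south load south S cat three south S cat three ⇒ south load south south E cat three south S cat three ⇒ south load south south cat cat three south S cat three ⇒ south load south south cat cat three south three cat three

S ⇒ south E   [S -> south E]
south E ⇒ south load S   [E -> load S]
south load S ⇒ south load south E   [S -> south E]
south load south E ⇒ south load south S cat three   [E -> S cat three]
south load south S cat three ⇒ south load south E south S cat three   [S -> E south S]
south load south E south S cat three ⇒ south load south S cat three south S cat three   [E -> S cat three]
south load south S cat three south S cat three ⇒ south load south south E cat three south S cat three   [S -> south E]
south load south south E cat three south S cat three ⇒ south load south south cat cat three south S cat three   [E -> cat]
south load south south cat cat three south S cat three ⇒ south load south south cat cat three south three cat three   [S -> three]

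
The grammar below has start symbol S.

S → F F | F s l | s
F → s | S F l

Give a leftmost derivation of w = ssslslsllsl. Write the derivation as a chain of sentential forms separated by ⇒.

S ⇒ Fsl   [S → F s l]
Fsl ⇒ SFlsl   [F → S F l]
SFlsl ⇒ sFlsl   [S → s]
sFlsl ⇒ sSFllsl   [F → S F l]
sSFllsl ⇒ sFslFllsl   [S → F s l]
sFslFllsl ⇒ sSFlslFllsl   [F → S F l]
sSFlslFllsl ⇒ ssFlslFllsl   [S → s]
ssFlslFllsl ⇒ ssslslFllsl   [F → s]
ssslslFllsl ⇒ ssslslsllsl   [F → s]

S ⇒ Fsl ⇒ SFlsl ⇒ sFlsl ⇒ sSFllsl ⇒ sFslFllsl ⇒ sSFlslFllsl ⇒ ssFlslFllsl ⇒ ssslslFllsl ⇒ ssslslsllsl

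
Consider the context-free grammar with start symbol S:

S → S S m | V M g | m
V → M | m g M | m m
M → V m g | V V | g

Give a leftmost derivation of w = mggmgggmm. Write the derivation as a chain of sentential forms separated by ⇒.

S ⇒ SSm   [S → S S m]
SSm ⇒ VMgSm   [S → V M g]
VMgSm ⇒ MMgSm   [V → M]
MMgSm ⇒ VmgMgSm   [M → V m g]
VmgMgSm ⇒ mgMmgMgSm   [V → m g M]
mgMmgMgSm ⇒ mggmgMgSm   [M → g]
mggmgMgSm ⇒ mggmgggSm   [M → g]
mggmgggSm ⇒ mggmgggmm   [S → m]

S ⇒ SSm ⇒ VMgSm ⇒ MMgSm ⇒ VmgMgSm ⇒ mgMmgMgSm ⇒ mggmgMgSm ⇒ mggmgggSm ⇒ mggmgggmm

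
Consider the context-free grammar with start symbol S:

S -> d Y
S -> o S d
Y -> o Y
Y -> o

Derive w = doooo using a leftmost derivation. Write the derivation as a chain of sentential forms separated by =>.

S => dY => doY => dooY => doooY => doooo

S => dY   [S -> d Y]
dY => doY   [Y -> o Y]
doY => dooY   [Y -> o Y]
dooY => doooY   [Y -> o Y]
doooY => doooo   [Y -> o]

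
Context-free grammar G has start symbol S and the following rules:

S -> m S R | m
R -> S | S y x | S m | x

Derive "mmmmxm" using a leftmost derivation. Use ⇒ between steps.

S ⇒ mSR ⇒ mmR ⇒ mmSm ⇒ mmmSRm ⇒ mmmmRm ⇒ mmmmxm

S ⇒ mSR   [S -> m S R]
mSR ⇒ mmR   [S -> m]
mmR ⇒ mmSm   [R -> S m]
mmSm ⇒ mmmSRm   [S -> m S R]
mmmSRm ⇒ mmmmRm   [S -> m]
mmmmRm ⇒ mmmmxm   [R -> x]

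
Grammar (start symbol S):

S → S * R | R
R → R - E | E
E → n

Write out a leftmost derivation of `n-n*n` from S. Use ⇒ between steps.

S ⇒ S*R ⇒ R*R ⇒ R-E*R ⇒ E-E*R ⇒ n-E*R ⇒ n-n*R ⇒ n-n*E ⇒ n-n*n

S ⇒ S*R   [S → S * R]
S*R ⇒ R*R   [S → R]
R*R ⇒ R-E*R   [R → R - E]
R-E*R ⇒ E-E*R   [R → E]
E-E*R ⇒ n-E*R   [E → n]
n-E*R ⇒ n-n*R   [E → n]
n-n*R ⇒ n-n*E   [R → E]
n-n*E ⇒ n-n*n   [E → n]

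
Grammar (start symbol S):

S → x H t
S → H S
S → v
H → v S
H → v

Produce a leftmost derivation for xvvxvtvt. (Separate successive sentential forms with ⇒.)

S ⇒ xHt   [S → x H t]
xHt ⇒ xvSt   [H → v S]
xvSt ⇒ xvHSt   [S → H S]
xvHSt ⇒ xvvSSt   [H → v S]
xvvSSt ⇒ xvvxHtSt   [S → x H t]
xvvxHtSt ⇒ xvvxvtSt   [H → v]
xvvxvtSt ⇒ xvvxvtvt   [S → v]

S ⇒ xHt ⇒ xvSt ⇒ xvHSt ⇒ xvvSSt ⇒ xvvxHtSt ⇒ xvvxvtSt ⇒ xvvxvtvt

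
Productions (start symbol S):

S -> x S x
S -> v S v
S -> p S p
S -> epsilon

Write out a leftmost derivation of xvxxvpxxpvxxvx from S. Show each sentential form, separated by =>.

S => xSx => xvSvx => xvxSxvx => xvxxSxxvx => xvxxvSvxxvx => xvxxvpSpvxxvx => xvxxvpxSxpvxxvx => xvxxvpxxpvxxvx

S => xSx   [S -> x S x]
xSx => xvSvx   [S -> v S v]
xvSvx => xvxSxvx   [S -> x S x]
xvxSxvx => xvxxSxxvx   [S -> x S x]
xvxxSxxvx => xvxxvSvxxvx   [S -> v S v]
xvxxvSvxxvx => xvxxvpSpvxxvx   [S -> p S p]
xvxxvpSpvxxvx => xvxxvpxSxpvxxvx   [S -> x S x]
xvxxvpxSxpvxxvx => xvxxvpxxpvxxvx   [S -> epsilon]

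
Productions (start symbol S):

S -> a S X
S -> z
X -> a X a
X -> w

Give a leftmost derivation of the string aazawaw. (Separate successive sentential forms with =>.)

S => aSX => aaSXX => aazXX => aazaXaX => aazawaX => aazawaw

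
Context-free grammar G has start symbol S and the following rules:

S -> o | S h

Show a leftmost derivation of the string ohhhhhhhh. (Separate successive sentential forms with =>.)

S=>Sh=>Shh=>Shhh=>Shhhh=>Shhhhh=>Shhhhhh=>Shhhhhhh=>Shhhhhhhh=>ohhhhhhhh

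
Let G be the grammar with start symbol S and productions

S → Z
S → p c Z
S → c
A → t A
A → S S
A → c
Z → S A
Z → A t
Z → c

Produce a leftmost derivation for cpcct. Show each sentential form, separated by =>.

S => Z => At => SSt => cSt => cpcZt => cpcct

S => Z   [S → Z]
Z => At   [Z → A t]
At => SSt   [A → S S]
SSt => cSt   [S → c]
cSt => cpcZt   [S → p c Z]
cpcZt => cpcct   [Z → c]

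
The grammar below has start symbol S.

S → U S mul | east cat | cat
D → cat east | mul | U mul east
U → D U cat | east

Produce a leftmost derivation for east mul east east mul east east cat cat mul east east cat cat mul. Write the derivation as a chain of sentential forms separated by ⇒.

S ⇒ U S mul   [S → U S mul]
U S mul ⇒ D U cat S mul   [U → D U cat]
D U cat S mul ⇒ U mul east U cat S mul   [D → U mul east]
U mul east U cat S mul ⇒ D U cat mul east U cat S mul   [U → D U cat]
D U cat mul east U cat S mul ⇒ U mul east U cat mul east U cat S mul   [D → U mul east]
U mul east U cat mul east U cat S mul ⇒ east mul east U cat mul east U cat S mul   [U → east]
east mul east U cat mul east U cat S mul ⇒ east mul east D U cat cat mul east U cat S mul   [U → D U cat]
east mul east D U cat cat mul east U cat S mul ⇒ east mul east U mul east U cat cat mul east U cat S mul   [D → U mul east]
east mul east U mul east U cat cat mul east U cat S mul ⇒ east mul east east mul east U cat cat mul east U cat S mul   [U → east]
east mul east east mul east U cat cat mul east U cat S mul ⇒ east mul east east mul east east cat cat mul east U cat S mul   [U → east]
east mul east east mul east east cat cat mul east U cat S mul ⇒ east mul east east mul east east cat cat mul east east cat S mul   [U → east]
east mul east east mul east east cat cat mul east east cat S mul ⇒ east mul east east mul east east cat cat mul east east cat cat mul   [S → cat]

S ⇒ U S mul ⇒ D U cat S mul ⇒ U mul east U cat S mul ⇒ D U cat mul east U cat S mul ⇒ U mul east U cat mul east U cat S mul ⇒ east mul east U cat mul east U cat S mul ⇒ east mul east D U cat cat mul east U cat S mul ⇒ east mul east U mul east U cat cat mul east U cat S mul ⇒ east mul east east mul east U cat cat mul east U cat S mul ⇒ east mul east east mul east east cat cat mul east U cat S mul ⇒ east mul east east mul east east cat cat mul east east cat S mul ⇒ east mul east east mul east east cat cat mul east east cat cat mul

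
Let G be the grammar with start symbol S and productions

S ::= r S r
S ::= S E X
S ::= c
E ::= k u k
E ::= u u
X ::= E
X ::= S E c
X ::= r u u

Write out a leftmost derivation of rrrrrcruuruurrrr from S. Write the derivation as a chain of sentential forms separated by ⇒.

S ⇒ rSr ⇒ rrSrr ⇒ rrrSrrr ⇒ rrrrSrrrr ⇒ rrrrSEXrrrr ⇒ rrrrrSrEXrrrr ⇒ rrrrrcrEXrrrr ⇒ rrrrrcruuXrrrr ⇒ rrrrrcruuruurrrr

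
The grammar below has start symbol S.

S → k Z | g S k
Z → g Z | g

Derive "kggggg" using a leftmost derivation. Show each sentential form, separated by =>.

S => kZ => kgZ => kggZ => kgggZ => kggggZ => kggggg

S => kZ   [S → k Z]
kZ => kgZ   [Z → g Z]
kgZ => kggZ   [Z → g Z]
kggZ => kgggZ   [Z → g Z]
kgggZ => kggggZ   [Z → g Z]
kggggZ => kggggg   [Z → g]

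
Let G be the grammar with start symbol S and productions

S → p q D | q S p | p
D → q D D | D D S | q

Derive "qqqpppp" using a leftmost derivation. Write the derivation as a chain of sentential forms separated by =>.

S=>qSp=>qqSpp=>qqqSppp=>qqqpppp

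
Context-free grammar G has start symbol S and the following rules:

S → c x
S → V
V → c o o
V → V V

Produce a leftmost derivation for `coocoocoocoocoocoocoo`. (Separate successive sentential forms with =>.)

S => V => VV => VVV => VVVV => VVVVV => VVVVVV => VVVVVVV => cooVVVVVV => coocooVVVVV => coocoocooVVVV => coocoocoocooVVV => coocoocoocoocooVV => coocoocoocoocoocooV => coocoocoocoocoocoocoo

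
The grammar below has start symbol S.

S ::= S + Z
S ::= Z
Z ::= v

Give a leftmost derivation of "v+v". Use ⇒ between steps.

S ⇒ S+Z   [S ::= S + Z]
S+Z ⇒ Z+Z   [S ::= Z]
Z+Z ⇒ v+Z   [Z ::= v]
v+Z ⇒ v+v   [Z ::= v]

S⇒S+Z⇒Z+Z⇒v+Z⇒v+v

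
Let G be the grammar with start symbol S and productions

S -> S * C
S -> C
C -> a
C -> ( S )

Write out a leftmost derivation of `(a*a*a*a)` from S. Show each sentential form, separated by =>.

S=>C=>(S)=>(S*C)=>(S*C*C)=>(S*C*C*C)=>(C*C*C*C)=>(a*C*C*C)=>(a*a*C*C)=>(a*a*a*C)=>(a*a*a*a)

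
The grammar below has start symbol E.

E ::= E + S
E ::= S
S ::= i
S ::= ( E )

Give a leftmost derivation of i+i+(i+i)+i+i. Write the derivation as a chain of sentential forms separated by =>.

E => E+S => E+S+S => E+S+S+S => E+S+S+S+S => S+S+S+S+S => i+S+S+S+S => i+i+S+S+S => i+i+(E)+S+S => i+i+(E+S)+S+S => i+i+(S+S)+S+S => i+i+(i+S)+S+S => i+i+(i+i)+S+S => i+i+(i+i)+i+S => i+i+(i+i)+i+i

E => E+S   [E ::= E + S]
E+S => E+S+S   [E ::= E + S]
E+S+S => E+S+S+S   [E ::= E + S]
E+S+S+S => E+S+S+S+S   [E ::= E + S]
E+S+S+S+S => S+S+S+S+S   [E ::= S]
S+S+S+S+S => i+S+S+S+S   [S ::= i]
i+S+S+S+S => i+i+S+S+S   [S ::= i]
i+i+S+S+S => i+i+(E)+S+S   [S ::= ( E )]
i+i+(E)+S+S => i+i+(E+S)+S+S   [E ::= E + S]
i+i+(E+S)+S+S => i+i+(S+S)+S+S   [E ::= S]
i+i+(S+S)+S+S => i+i+(i+S)+S+S   [S ::= i]
i+i+(i+S)+S+S => i+i+(i+i)+S+S   [S ::= i]
i+i+(i+i)+S+S => i+i+(i+i)+i+S   [S ::= i]
i+i+(i+i)+i+S => i+i+(i+i)+i+i   [S ::= i]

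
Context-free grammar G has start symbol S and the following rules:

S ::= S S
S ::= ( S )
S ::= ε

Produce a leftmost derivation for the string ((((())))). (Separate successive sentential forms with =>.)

S=>(S)=>(SS)=>((S)S)=>(((S))S)=>((((S)))S)=>((((SS)))S)=>(((((S)S)))S)=>((((()S)))S)=>((((())))S)=>((((()))))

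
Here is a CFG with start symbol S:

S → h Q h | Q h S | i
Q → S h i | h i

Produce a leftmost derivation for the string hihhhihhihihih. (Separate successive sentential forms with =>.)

S => QhS   [S → Q h S]
QhS => hihS   [Q → h i]
hihS => hihhQh   [S → h Q h]
hihhQh => hihhShih   [Q → S h i]
hihhShih => hihhQhShih   [S → Q h S]
hihhQhShih => hihhhihShih   [Q → h i]
hihhhihShih => hihhhihQhShih   [S → Q h S]
hihhhihQhShih => hihhhihhihShih   [Q → h i]
hihhhihhihShih => hihhhihhihihih   [S → i]

S=>QhS=>hihS=>hihhQh=>hihhShih=>hihhQhShih=>hihhhihShih=>hihhhihQhShih=>hihhhihhihShih=>hihhhihhihihih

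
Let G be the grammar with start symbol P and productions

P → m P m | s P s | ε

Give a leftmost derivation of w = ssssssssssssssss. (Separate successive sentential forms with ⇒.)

P ⇒ sPs ⇒ ssPss ⇒ sssPsss ⇒ ssssPssss ⇒ sssssPsssss ⇒ ssssssPssssss ⇒ sssssssPsssssss ⇒ ssssssssPssssssss ⇒ ssssssssssssssss

P ⇒ sPs   [P → s P s]
sPs ⇒ ssPss   [P → s P s]
ssPss ⇒ sssPsss   [P → s P s]
sssPsss ⇒ ssssPssss   [P → s P s]
ssssPssss ⇒ sssssPsssss   [P → s P s]
sssssPsssss ⇒ ssssssPssssss   [P → s P s]
ssssssPssssss ⇒ sssssssPsssssss   [P → s P s]
sssssssPsssssss ⇒ ssssssssPssssssss   [P → s P s]
ssssssssPssssssss ⇒ ssssssssssssssss   [P → ε]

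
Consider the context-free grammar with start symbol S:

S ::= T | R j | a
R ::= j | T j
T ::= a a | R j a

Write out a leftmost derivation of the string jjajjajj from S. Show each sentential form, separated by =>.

S => Rj => Tjj => Rjajj => Tjjajj => Rjajjajj => jjajjajj

S => Rj   [S ::= R j]
Rj => Tjj   [R ::= T j]
Tjj => Rjajj   [T ::= R j a]
Rjajj => Tjjajj   [R ::= T j]
Tjjajj => Rjajjajj   [T ::= R j a]
Rjajjajj => jjajjajj   [R ::= j]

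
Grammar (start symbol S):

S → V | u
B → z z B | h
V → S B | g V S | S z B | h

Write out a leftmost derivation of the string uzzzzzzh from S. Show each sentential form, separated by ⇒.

S ⇒ V ⇒ SB ⇒ uB ⇒ uzzB ⇒ uzzzzB ⇒ uzzzzzzB ⇒ uzzzzzzh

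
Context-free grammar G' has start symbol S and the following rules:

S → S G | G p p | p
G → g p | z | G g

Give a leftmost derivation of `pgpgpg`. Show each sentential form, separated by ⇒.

S ⇒ SG   [S → S G]
SG ⇒ SGG   [S → S G]
SGG ⇒ pGG   [S → p]
pGG ⇒ pgpG   [G → g p]
pgpG ⇒ pgpGg   [G → G g]
pgpGg ⇒ pgpgpg   [G → g p]

S ⇒ SG ⇒ SGG ⇒ pGG ⇒ pgpG ⇒ pgpGg ⇒ pgpgpg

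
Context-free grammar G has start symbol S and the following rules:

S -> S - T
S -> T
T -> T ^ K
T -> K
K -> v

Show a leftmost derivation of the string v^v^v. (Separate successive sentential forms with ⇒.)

S⇒T⇒T^K⇒T^K^K⇒K^K^K⇒v^K^K⇒v^v^K⇒v^v^v

S ⇒ T   [S -> T]
T ⇒ T^K   [T -> T ^ K]
T^K ⇒ T^K^K   [T -> T ^ K]
T^K^K ⇒ K^K^K   [T -> K]
K^K^K ⇒ v^K^K   [K -> v]
v^K^K ⇒ v^v^K   [K -> v]
v^v^K ⇒ v^v^v   [K -> v]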